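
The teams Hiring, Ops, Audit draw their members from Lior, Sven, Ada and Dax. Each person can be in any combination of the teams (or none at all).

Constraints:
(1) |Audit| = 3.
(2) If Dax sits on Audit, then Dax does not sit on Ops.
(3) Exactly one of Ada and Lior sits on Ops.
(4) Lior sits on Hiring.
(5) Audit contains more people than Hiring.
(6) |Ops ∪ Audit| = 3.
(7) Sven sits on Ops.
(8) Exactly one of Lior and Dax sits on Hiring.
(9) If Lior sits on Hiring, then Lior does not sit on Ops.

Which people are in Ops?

From (4): Lior ∈ Hiring.
From (7): Sven ∈ Ops.
(8) (exactly one): Dax ∉ Hiring.
(9): Lior ∉ Ops.
(3) (exactly one): Ada ∈ Ops.
Suppose Dax ∈ Ops: no assignment then satisfies all the clues, so Dax ∉ Ops.

Ops = {Ada, Sven}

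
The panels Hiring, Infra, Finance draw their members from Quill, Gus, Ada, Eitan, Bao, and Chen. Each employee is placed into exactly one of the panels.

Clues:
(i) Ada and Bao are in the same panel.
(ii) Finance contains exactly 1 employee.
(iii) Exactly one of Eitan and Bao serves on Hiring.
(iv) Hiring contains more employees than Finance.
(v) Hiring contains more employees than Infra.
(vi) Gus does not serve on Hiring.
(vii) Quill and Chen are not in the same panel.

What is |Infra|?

From (vi): Gus ∉ Hiring.
Suppose Ada ∉ Hiring: no assignment then satisfies all the clues, so Ada ∈ Hiring.

2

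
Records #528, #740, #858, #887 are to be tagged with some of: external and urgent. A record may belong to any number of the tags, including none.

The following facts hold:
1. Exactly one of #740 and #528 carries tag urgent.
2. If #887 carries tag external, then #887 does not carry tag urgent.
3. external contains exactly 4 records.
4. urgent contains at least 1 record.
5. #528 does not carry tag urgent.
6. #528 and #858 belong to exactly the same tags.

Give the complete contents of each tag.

external = {#528, #740, #858, #887}; urgent = {#740}

From (5): #528 ∉ urgent.
(1) (exactly one): #740 ∈ urgent.
(3): only 4 candidates remain for external, so all are in.
(6): #858 matches #528: #858 ∉ urgent.
(2): #887 ∉ urgent.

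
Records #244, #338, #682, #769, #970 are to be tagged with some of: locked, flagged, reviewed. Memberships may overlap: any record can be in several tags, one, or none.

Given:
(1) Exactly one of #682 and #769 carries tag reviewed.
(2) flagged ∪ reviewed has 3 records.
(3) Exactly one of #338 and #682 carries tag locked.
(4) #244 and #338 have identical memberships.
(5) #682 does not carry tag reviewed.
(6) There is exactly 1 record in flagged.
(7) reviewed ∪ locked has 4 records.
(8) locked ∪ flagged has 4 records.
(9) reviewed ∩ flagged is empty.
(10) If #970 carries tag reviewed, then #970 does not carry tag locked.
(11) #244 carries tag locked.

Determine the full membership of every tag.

locked = {#244, #338, #769}; flagged = {#682}; reviewed = {#769, #970}

From (5): #682 ∉ reviewed.
From (11): #244 ∈ locked.
(1) (exactly one): #769 ∈ reviewed.
(4): #338 matches #244: #338 ∈ locked.
(9) (disjoint): #769 ∉ flagged.
(3) (exactly one): #682 ∉ locked.
Suppose #244 ∈ flagged: no assignment then satisfies all the clues, so #244 ∉ flagged.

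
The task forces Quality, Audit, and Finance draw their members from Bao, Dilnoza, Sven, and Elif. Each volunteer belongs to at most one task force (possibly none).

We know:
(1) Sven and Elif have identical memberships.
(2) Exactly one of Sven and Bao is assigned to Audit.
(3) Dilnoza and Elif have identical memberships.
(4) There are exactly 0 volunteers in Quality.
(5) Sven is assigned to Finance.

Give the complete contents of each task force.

Quality = {}; Audit = {Bao}; Finance = {Dilnoza, Elif, Sven}

From (5): Sven ∈ Finance.
(1): Elif matches Sven: Elif ∉ Quality.
(1): Elif matches Sven: Elif ∉ Audit.
(1): Elif matches Sven: Elif ∈ Finance.
(2) (exactly one): Bao ∈ Audit.
(3): Dilnoza matches Elif: Dilnoza ∉ Quality.
(3): Dilnoza matches Elif: Dilnoza ∉ Audit.
(3): Dilnoza matches Elif: Dilnoza ∈ Finance.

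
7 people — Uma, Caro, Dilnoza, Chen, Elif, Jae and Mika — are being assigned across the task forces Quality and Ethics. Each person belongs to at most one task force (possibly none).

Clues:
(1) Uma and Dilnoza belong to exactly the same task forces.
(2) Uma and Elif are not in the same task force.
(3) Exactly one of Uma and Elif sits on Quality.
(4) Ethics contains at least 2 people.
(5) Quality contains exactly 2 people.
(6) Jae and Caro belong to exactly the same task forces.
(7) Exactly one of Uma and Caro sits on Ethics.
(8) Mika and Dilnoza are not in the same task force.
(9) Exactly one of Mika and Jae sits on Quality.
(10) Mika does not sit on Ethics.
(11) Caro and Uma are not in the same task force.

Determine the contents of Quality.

Quality = {Elif, Mika}

From (10): Mika ∉ Ethics.
Suppose Uma ∈ Quality: no assignment then satisfies all the clues, so Uma ∉ Quality.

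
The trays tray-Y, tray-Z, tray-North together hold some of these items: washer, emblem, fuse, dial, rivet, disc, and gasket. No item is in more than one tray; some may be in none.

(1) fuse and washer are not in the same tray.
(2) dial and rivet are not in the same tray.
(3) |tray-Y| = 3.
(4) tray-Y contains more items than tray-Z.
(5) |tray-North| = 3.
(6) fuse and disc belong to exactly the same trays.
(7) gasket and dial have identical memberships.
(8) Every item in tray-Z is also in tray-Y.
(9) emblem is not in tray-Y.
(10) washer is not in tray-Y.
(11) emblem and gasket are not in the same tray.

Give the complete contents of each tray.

tray-Y = {disc, fuse, rivet}; tray-Z = {}; tray-North = {dial, gasket, washer}

From (9): emblem ∉ tray-Y.
From (10): washer ∉ tray-Y.
(8) contrapositive: washer ∉ tray-Z.
(8) contrapositive: emblem ∉ tray-Z.
Suppose washer ∉ tray-North: no assignment then satisfies all the clues, so washer ∈ tray-North.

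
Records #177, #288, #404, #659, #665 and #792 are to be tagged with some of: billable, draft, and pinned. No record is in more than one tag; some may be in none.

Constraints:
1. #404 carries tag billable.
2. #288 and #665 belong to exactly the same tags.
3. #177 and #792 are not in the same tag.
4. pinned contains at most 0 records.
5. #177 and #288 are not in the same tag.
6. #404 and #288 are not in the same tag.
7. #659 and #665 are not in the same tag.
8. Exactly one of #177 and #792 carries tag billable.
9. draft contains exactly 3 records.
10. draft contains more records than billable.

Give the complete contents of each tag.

billable = {#177, #404}; draft = {#288, #665, #792}; pinned = {}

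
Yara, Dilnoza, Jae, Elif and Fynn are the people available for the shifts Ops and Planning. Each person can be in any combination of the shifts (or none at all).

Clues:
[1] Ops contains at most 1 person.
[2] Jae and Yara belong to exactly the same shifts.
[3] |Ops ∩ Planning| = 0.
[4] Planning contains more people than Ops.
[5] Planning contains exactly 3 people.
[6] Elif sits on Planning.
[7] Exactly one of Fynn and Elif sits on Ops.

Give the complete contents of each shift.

Ops = {Fynn}; Planning = {Elif, Jae, Yara}

From (6): Elif ∈ Planning.
Suppose Yara ∈ Ops: no assignment then satisfies all the clues, so Yara ∉ Ops.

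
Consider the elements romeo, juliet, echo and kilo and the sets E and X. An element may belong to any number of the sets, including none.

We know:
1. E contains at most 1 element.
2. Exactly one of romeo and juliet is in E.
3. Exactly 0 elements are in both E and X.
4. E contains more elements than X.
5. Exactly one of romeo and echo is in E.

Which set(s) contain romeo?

romeo: E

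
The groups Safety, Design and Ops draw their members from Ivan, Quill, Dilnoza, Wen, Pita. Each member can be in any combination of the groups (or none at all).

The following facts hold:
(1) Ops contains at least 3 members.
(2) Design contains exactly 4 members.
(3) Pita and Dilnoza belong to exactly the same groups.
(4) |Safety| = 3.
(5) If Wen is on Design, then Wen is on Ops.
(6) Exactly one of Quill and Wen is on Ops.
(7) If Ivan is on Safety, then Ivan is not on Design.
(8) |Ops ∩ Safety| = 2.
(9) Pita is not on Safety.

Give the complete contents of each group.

Safety = {Ivan, Quill, Wen}; Design = {Dilnoza, Pita, Quill, Wen}; Ops = {Dilnoza, Ivan, Pita, Wen}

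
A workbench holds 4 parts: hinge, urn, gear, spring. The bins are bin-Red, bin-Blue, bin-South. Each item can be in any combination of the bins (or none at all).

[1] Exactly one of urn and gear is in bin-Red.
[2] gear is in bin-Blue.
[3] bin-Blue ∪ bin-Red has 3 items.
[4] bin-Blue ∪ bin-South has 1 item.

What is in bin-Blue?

bin-Blue = {gear}

From (2): gear ∈ bin-Blue.
Suppose hinge ∈ bin-Blue: no assignment then satisfies all the clues, so hinge ∉ bin-Blue.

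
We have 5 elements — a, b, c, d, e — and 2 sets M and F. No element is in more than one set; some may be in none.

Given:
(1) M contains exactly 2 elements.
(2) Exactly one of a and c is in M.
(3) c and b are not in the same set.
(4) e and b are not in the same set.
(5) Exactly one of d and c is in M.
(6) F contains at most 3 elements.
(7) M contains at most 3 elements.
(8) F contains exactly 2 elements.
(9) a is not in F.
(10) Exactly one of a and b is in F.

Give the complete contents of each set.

M = {c, e}; F = {b, d}

From (9): a ∉ F.
(10) (exactly one): b ∈ F.
(3): c ∉ F.
(4): e ∉ F.
(8): only 2 candidates remain for F, so all are in.
(5) (exactly one): c ∈ M.
(2) (exactly one): a ∉ M.
(1): only 2 candidates remain for M, so all are in.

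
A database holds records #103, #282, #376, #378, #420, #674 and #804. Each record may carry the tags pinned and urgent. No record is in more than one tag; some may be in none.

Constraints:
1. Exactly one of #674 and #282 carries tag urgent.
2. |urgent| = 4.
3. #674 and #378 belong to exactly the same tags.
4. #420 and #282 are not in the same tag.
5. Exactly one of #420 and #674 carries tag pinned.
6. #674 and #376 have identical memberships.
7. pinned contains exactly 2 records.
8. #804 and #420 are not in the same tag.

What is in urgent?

urgent = {#376, #378, #674, #804}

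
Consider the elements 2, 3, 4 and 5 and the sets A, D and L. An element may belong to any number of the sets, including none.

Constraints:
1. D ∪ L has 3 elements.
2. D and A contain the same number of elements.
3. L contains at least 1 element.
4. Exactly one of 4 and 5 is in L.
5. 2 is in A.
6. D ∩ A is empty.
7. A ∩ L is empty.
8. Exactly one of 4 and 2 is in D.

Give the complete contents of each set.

A = {2}; D = {4}; L = {3, 5}

From (5): 2 ∈ A.
(6) (disjoint): 2 ∉ D.
(7) (disjoint): 2 ∉ L.
(8) (exactly one): 4 ∈ D.
(6) (disjoint): 4 ∉ A.
Suppose 3 ∈ A: no assignment then satisfies all the clues, so 3 ∉ A.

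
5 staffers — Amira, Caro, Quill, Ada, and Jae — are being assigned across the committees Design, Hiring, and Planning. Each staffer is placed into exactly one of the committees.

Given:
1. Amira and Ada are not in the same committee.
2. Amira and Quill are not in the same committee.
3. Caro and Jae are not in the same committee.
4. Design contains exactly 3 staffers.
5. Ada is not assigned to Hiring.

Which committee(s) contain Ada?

From (5): Ada ∉ Hiring.
Suppose Ada ∉ Design: no assignment then satisfies all the clues, so Ada ∈ Design.

Ada: Design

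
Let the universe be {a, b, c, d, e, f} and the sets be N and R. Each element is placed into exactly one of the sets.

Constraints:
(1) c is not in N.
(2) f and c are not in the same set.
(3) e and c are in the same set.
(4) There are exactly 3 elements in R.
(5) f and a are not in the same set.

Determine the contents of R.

From (1): c ∉ N.
(3): e matches c: e ∉ N.
Only one set left: c ∈ R.
Only one set left: e ∈ R.
(2): f ∉ R.
Only one set left: f ∈ N.
(5): a ∉ N.
Only one set left: a ∈ R.
(4): R already has 3, so the rest are out.
Only one set left: b ∈ N.
Only one set left: d ∈ N.

R = {a, c, e}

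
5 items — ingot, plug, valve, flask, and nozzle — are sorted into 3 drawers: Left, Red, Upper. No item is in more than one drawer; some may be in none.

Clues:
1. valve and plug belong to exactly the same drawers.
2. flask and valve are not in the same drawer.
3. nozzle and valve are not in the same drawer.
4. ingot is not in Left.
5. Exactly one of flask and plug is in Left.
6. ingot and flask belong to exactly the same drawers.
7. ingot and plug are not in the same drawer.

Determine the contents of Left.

Left = {plug, valve}

From (4): ingot ∉ Left.
(6): flask matches ingot: flask ∉ Left.
(5) (exactly one): plug ∈ Left.
(1): valve matches plug: valve ∈ Left.
(3): nozzle ∉ Left.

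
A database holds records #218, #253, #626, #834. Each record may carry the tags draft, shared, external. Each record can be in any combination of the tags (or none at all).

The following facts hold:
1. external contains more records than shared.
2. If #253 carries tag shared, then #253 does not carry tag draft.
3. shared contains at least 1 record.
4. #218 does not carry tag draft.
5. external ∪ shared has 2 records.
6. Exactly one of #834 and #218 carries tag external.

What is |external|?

2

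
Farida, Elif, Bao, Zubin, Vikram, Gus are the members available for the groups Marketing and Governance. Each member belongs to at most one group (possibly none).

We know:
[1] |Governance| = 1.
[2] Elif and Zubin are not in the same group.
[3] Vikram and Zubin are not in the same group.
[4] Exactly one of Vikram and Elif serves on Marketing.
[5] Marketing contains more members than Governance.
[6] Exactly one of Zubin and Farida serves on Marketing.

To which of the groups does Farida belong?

Farida: Marketing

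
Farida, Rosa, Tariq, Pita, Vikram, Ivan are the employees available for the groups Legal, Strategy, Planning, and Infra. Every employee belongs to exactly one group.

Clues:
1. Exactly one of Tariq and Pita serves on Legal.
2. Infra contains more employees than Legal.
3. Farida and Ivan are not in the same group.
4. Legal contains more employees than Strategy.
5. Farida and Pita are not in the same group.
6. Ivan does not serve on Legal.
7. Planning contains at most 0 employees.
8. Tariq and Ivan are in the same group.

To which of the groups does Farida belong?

Farida: Strategy

From (6): Ivan ∉ Legal.
(7): Planning already has 0, so the rest are out.
(8): Tariq matches Ivan: Tariq ∉ Legal.
(1) (exactly one): Pita ∈ Legal.
(5): Farida ∉ Legal.
Suppose Farida ∉ Strategy: no assignment then satisfies all the clues, so Farida ∈ Strategy.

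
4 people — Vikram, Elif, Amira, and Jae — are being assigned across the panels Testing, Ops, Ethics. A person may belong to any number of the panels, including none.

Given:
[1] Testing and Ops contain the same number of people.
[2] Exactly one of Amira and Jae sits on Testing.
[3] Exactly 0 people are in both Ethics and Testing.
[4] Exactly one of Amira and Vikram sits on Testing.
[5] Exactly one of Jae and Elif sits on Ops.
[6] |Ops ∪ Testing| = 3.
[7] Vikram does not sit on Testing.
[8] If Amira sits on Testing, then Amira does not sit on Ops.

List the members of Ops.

Ops = {Elif, Vikram}

From (7): Vikram ∉ Testing.
(4) (exactly one): Amira ∈ Testing.
(8): Amira ∉ Ops.
(2) (exactly one): Jae ∉ Testing.
Suppose Vikram ∉ Ops: no assignment then satisfies all the clues, so Vikram ∈ Ops.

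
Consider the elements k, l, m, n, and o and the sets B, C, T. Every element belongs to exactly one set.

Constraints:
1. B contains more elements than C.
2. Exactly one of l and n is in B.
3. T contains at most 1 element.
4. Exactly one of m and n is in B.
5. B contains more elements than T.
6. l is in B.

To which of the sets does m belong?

From (6): l ∈ B.
(2) (exactly one): n ∉ B.
(4) (exactly one): m ∈ B.

m: B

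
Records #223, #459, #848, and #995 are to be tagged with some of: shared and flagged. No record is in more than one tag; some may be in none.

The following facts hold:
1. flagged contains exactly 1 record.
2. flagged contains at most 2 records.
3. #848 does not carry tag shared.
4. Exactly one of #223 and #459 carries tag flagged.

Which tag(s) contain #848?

#848: none

From (3): #848 ∉ shared.
Suppose #848 ∈ flagged: no assignment then satisfies all the clues, so #848 ∉ flagged.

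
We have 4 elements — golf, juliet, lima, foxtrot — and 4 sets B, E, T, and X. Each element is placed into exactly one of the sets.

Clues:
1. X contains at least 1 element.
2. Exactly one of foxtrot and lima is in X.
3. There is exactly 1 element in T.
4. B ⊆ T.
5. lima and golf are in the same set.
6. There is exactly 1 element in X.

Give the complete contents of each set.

B = {}; E = {golf, lima}; T = {juliet}; X = {foxtrot}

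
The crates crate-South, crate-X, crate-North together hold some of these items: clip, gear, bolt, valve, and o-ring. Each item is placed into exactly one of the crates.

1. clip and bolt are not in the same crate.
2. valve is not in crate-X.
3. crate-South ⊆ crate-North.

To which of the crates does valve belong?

valve: crate-North

From (2): valve ∉ crate-X.
Suppose valve ∈ crate-South: no assignment then satisfies all the clues, so valve ∉ crate-South.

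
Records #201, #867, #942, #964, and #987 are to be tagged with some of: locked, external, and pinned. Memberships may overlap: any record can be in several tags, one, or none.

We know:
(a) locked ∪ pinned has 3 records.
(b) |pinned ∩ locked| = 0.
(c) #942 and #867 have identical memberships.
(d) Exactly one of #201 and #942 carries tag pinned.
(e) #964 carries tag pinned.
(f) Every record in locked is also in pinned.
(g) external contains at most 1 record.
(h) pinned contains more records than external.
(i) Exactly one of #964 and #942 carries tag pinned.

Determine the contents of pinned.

pinned = {#201, #964, #987}

From (e): #964 ∈ pinned.
(i) (exactly one): #942 ∉ pinned.
(c): #867 matches #942: #867 ∉ pinned.
(d) (exactly one): #201 ∈ pinned.
(f) contrapositive: #867 ∉ locked.
(f) contrapositive: #942 ∉ locked.
Suppose #987 ∉ pinned: no assignment then satisfies all the clues, so #987 ∈ pinned.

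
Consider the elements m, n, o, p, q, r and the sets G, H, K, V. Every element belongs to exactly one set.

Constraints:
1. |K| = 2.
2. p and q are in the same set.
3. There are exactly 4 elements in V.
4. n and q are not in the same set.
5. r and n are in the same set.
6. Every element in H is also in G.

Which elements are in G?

G = {}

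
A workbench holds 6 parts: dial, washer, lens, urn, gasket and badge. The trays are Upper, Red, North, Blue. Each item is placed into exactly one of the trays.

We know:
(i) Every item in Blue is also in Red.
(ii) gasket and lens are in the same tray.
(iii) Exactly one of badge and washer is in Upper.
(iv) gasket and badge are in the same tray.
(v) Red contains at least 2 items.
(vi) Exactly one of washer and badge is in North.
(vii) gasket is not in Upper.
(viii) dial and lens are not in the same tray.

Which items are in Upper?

Upper = {washer}

From (vii): gasket ∉ Upper.
(ii): lens matches gasket: lens ∉ Upper.
(iv): badge matches gasket: badge ∉ Upper.
(iii) (exactly one): washer ∈ Upper.
(vi) (exactly one): badge ∈ North.
(iv): gasket matches badge: gasket ∉ Red.
(iv): gasket matches badge: gasket ∈ North.
(ii): lens matches gasket: lens ∉ Red.
(ii): lens matches gasket: lens ∈ North.
(v): only 2 candidates remain for Red, so all are in.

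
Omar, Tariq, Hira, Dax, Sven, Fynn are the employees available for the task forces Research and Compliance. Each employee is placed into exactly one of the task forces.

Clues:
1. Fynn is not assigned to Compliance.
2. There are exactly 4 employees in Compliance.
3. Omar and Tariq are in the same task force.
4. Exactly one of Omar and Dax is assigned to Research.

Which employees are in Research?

Research = {Dax, Fynn}

From (1): Fynn ∉ Compliance.
Only one task force left: Fynn ∈ Research.
Suppose Omar ∈ Research: no assignment then satisfies all the clues, so Omar ∉ Research.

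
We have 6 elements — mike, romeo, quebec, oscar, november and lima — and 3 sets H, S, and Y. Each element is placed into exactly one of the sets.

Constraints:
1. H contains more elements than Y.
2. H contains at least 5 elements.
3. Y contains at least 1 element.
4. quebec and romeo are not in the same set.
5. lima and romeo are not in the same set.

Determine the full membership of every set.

H = {lima, mike, november, oscar, quebec}; S = {}; Y = {romeo}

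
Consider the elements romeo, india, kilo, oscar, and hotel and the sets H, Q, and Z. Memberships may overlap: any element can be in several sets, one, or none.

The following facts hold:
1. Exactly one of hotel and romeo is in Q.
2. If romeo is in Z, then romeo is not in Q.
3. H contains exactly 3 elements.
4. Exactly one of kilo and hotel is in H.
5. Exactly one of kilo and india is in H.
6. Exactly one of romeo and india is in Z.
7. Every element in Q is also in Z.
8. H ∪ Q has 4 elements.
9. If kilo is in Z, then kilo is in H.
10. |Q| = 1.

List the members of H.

H = {kilo, oscar, romeo}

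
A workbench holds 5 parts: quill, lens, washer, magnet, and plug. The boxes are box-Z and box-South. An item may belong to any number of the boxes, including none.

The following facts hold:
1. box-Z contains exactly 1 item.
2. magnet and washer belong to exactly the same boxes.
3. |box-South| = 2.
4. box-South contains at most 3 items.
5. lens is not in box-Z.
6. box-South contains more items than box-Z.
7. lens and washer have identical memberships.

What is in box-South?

box-South = {plug, quill}

From (5): lens ∉ box-Z.
(7): washer matches lens: washer ∉ box-Z.
(2): magnet matches washer: magnet ∉ box-Z.
Suppose quill ∉ box-South: no assignment then satisfies all the clues, so quill ∈ box-South.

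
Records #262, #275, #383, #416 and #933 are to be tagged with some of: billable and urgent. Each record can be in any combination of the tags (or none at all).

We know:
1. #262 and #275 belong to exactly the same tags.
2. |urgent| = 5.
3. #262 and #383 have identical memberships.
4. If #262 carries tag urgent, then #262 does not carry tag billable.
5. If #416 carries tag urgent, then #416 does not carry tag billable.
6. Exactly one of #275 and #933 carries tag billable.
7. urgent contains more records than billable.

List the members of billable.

(2): only 5 candidates remain for urgent, so all are in.
(4): #262 ∉ billable.
(5): #416 ∉ billable.
(1): #275 matches #262: #275 ∉ billable.
(3): #383 matches #262: #383 ∉ billable.
(6) (exactly one): #933 ∈ billable.

billable = {#933}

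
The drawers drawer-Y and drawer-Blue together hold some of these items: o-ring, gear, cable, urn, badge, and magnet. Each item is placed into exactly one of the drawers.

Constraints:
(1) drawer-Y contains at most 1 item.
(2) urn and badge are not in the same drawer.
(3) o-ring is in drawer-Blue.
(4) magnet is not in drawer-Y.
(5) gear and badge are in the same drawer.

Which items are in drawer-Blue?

drawer-Blue = {badge, cable, gear, magnet, o-ring}

From (3): o-ring ∈ drawer-Blue.
From (4): magnet ∉ drawer-Y.
Only one drawer left: magnet ∈ drawer-Blue.
Suppose gear ∉ drawer-Blue: no assignment then satisfies all the clues, so gear ∈ drawer-Blue.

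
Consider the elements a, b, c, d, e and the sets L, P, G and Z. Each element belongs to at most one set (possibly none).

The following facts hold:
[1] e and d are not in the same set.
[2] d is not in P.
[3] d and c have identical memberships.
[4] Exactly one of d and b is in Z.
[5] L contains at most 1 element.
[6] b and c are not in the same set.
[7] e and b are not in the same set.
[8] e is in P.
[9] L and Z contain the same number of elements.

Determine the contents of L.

From (2): d ∉ P.
From (8): e ∈ P.
(3): c matches d: c ∉ P.
(7): b ∉ P.
Suppose a ∉ L: no assignment then satisfies all the clues, so a ∈ L.

L = {a}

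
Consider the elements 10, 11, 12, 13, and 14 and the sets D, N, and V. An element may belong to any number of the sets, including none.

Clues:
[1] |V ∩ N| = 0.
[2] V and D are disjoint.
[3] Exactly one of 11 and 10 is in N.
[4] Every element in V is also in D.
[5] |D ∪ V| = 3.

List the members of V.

V = {}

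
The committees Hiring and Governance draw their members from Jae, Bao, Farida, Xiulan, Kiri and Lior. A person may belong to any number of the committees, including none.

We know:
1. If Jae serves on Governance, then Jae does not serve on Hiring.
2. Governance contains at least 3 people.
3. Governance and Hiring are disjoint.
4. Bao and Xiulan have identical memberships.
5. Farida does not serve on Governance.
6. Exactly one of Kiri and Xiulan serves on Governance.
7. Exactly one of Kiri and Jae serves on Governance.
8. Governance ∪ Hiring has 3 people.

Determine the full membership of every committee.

From (5): Farida ∉ Governance.
Suppose Jae ∈ Hiring: no assignment then satisfies all the clues, so Jae ∉ Hiring.

Hiring = {}; Governance = {Bao, Jae, Xiulan}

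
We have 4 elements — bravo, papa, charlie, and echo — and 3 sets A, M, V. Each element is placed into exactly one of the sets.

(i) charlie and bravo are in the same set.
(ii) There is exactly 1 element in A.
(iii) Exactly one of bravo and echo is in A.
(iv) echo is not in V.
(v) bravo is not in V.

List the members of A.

From (iv): echo ∉ V.
From (v): bravo ∉ V.
(i): charlie matches bravo: charlie ∉ V.
Suppose bravo ∈ A: no assignment then satisfies all the clues, so bravo ∉ A.

A = {echo}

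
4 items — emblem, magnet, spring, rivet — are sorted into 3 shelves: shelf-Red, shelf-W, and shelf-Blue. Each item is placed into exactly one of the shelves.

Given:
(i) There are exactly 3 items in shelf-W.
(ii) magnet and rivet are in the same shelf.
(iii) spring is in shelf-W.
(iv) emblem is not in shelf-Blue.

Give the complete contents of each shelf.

shelf-Red = {emblem}; shelf-W = {magnet, rivet, spring}; shelf-Blue = {}

From (iii): spring ∈ shelf-W.
From (iv): emblem ∉ shelf-Blue.
Suppose emblem ∉ shelf-Red: no assignment then satisfies all the clues, so emblem ∈ shelf-Red.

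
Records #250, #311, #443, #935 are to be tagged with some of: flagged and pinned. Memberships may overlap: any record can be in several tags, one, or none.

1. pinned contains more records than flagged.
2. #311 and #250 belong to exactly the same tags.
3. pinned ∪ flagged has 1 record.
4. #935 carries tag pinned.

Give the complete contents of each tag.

flagged = {}; pinned = {#935}

From (4): #935 ∈ pinned.
Suppose #250 ∈ flagged: no assignment then satisfies all the clues, so #250 ∉ flagged.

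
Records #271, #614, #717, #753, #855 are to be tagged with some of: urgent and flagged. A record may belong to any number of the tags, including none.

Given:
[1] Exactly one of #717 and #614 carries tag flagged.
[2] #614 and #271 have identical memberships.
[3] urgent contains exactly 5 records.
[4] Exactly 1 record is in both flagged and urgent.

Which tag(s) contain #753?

(3): only 5 candidates remain for urgent, so all are in.
Suppose #753 ∈ flagged: no assignment then satisfies all the clues, so #753 ∉ flagged.

#753: urgent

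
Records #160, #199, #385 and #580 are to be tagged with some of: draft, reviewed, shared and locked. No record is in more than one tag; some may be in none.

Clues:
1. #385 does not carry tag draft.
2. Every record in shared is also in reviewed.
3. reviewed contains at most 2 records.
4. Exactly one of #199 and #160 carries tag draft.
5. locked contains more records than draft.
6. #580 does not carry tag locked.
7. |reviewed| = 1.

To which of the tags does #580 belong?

#580: reviewed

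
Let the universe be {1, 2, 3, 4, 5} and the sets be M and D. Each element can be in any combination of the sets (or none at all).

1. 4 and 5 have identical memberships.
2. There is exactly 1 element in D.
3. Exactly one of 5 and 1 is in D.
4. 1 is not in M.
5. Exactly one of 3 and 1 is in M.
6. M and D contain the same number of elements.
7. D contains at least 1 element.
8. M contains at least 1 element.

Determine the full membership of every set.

M = {3}; D = {1}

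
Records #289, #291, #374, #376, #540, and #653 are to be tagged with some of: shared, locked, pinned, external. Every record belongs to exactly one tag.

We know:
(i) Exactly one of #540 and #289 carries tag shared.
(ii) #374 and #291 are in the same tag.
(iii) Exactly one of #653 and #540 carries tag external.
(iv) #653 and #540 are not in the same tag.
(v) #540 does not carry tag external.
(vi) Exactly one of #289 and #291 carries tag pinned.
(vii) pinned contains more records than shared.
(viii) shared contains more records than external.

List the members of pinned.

pinned = {#291, #374, #540}

From (v): #540 ∉ external.
(iii) (exactly one): #653 ∈ external.
Suppose #289 ∈ pinned: no assignment then satisfies all the clues, so #289 ∉ pinned.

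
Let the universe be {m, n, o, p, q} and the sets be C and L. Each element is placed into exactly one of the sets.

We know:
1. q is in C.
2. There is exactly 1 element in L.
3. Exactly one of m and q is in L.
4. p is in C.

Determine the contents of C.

From (1): q ∈ C.
From (4): p ∈ C.
(3) (exactly one): m ∈ L.
(2): L already has 1, so the rest are out.
Only one set left: n ∈ C.
Only one set left: o ∈ C.

C = {n, o, p, q}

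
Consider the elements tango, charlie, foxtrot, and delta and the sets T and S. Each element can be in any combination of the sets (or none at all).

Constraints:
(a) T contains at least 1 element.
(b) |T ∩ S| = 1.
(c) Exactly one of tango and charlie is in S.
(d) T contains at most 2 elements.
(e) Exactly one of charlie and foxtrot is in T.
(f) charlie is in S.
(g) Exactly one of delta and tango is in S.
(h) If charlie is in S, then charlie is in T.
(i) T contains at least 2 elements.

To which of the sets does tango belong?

tango: T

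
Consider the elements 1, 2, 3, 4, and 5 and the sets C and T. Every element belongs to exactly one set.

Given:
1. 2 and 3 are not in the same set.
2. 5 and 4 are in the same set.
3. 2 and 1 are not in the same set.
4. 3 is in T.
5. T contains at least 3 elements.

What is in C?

C = {2}

From (4): 3 ∈ T.
(1): 2 ∉ T.
Only one set left: 2 ∈ C.
(3): 1 ∉ C.
Only one set left: 1 ∈ T.
Suppose 4 ∈ C: no assignment then satisfies all the clues, so 4 ∉ C.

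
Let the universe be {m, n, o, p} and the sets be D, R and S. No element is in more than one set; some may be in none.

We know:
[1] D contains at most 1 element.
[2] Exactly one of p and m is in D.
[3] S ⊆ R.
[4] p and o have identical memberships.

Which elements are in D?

D = {m}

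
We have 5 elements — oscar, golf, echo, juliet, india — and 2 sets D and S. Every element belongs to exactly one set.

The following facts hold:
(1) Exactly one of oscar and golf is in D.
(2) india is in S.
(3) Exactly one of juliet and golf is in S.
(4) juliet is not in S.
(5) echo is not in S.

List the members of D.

D = {echo, juliet, oscar}

From (2): india ∈ S.
From (4): juliet ∉ S.
From (5): echo ∉ S.
(3) (exactly one): golf ∈ S.
Only one set left: echo ∈ D.
Only one set left: juliet ∈ D.
(1) (exactly one): oscar ∈ D.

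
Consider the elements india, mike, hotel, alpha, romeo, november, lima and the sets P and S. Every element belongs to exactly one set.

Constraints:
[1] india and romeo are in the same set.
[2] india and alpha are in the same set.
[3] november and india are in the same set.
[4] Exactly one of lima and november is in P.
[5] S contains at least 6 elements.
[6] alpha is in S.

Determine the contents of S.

From (6): alpha ∈ S.
(2): india matches alpha: india ∉ P.
(2): india matches alpha: india ∈ S.
(3): november matches india: november ∉ P.
(3): november matches india: november ∈ S.
(4) (exactly one): lima ∈ P.
(5): only 6 candidates remain for S, so all are in.

S = {alpha, hotel, india, mike, november, romeo}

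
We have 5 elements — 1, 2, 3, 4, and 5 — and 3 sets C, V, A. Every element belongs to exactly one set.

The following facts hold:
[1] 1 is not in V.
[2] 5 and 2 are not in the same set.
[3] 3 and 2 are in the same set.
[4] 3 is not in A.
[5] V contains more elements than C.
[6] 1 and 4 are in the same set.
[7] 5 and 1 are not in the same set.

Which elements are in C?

C = {5}

From (1): 1 ∉ V.
From (4): 3 ∉ A.
(3): 2 matches 3: 2 ∉ A.
(6): 4 matches 1: 4 ∉ V.
Suppose 1 ∈ C: no assignment then satisfies all the clues, so 1 ∉ C.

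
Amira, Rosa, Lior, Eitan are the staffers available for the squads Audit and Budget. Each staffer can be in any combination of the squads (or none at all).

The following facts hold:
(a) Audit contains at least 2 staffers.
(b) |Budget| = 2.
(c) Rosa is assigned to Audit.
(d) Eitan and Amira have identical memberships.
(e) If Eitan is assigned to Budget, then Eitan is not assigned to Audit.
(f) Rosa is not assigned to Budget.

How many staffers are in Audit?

2

From (c): Rosa ∈ Audit.
From (f): Rosa ∉ Budget.
Suppose Amira ∈ Audit: no assignment then satisfies all the clues, so Amira ∉ Audit.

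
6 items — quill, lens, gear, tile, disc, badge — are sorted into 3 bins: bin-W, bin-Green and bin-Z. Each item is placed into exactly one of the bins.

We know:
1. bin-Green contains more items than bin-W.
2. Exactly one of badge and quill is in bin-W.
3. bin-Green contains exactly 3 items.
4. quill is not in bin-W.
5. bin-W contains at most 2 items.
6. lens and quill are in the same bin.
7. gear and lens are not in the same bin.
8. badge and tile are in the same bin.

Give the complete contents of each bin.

bin-W = {badge, tile}; bin-Green = {disc, lens, quill}; bin-Z = {gear}

From (4): quill ∉ bin-W.
(2) (exactly one): badge ∈ bin-W.
(6): lens matches quill: lens ∉ bin-W.
(8): tile matches badge: tile ∈ bin-W.
(5): bin-W already has 2, so the rest are out.
Suppose quill ∉ bin-Green: no assignment then satisfies all the clues, so quill ∈ bin-Green.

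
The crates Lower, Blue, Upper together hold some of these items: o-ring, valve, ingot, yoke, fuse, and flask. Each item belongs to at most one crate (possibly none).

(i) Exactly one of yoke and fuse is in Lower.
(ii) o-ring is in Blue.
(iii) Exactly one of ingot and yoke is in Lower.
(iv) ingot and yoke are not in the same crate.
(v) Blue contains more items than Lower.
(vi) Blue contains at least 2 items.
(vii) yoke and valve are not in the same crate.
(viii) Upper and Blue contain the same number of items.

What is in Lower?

Lower = {yoke}

From (ii): o-ring ∈ Blue.
Suppose valve ∈ Lower: no assignment then satisfies all the clues, so valve ∉ Lower.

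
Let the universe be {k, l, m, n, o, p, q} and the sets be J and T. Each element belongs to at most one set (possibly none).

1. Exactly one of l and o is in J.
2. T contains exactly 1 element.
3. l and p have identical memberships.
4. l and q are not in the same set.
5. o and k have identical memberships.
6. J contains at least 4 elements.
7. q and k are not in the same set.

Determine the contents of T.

T = {q}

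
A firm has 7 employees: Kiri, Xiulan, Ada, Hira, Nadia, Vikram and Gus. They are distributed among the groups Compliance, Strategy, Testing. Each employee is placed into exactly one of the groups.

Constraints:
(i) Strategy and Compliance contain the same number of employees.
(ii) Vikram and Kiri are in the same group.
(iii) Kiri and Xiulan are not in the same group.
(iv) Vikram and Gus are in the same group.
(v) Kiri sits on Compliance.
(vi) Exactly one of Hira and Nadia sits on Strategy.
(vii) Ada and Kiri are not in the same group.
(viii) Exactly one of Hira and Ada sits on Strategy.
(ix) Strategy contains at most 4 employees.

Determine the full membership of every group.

Compliance = {Gus, Kiri, Vikram}; Strategy = {Ada, Nadia, Xiulan}; Testing = {Hira}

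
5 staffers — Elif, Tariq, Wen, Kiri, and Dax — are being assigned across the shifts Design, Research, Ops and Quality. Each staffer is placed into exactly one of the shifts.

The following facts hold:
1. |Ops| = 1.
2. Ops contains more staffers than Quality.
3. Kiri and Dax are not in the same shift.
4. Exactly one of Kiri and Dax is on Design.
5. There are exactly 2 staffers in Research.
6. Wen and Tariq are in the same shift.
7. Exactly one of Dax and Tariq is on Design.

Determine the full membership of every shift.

Design = {Dax, Elif}; Research = {Tariq, Wen}; Ops = {Kiri}; Quality = {}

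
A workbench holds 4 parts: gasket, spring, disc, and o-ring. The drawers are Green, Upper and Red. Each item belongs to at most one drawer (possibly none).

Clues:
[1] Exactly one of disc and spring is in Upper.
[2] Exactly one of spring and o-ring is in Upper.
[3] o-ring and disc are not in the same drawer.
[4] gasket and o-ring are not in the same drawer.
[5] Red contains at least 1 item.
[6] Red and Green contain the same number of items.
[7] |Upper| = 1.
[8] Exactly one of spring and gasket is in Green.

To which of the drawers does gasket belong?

gasket: Green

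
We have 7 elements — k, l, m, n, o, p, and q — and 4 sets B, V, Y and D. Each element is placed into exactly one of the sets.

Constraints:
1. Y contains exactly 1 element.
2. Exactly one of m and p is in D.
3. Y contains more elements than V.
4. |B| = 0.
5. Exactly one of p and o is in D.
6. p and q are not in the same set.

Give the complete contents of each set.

(4): B already has 0, so the rest are out.
Suppose k ∈ V: no assignment then satisfies all the clues, so k ∉ V.

B = {}; V = {}; Y = {p}; D = {k, l, m, n, o, q}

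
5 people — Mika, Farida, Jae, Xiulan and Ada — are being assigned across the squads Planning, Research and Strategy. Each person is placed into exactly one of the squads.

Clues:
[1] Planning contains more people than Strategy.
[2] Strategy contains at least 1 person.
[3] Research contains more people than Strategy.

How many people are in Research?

2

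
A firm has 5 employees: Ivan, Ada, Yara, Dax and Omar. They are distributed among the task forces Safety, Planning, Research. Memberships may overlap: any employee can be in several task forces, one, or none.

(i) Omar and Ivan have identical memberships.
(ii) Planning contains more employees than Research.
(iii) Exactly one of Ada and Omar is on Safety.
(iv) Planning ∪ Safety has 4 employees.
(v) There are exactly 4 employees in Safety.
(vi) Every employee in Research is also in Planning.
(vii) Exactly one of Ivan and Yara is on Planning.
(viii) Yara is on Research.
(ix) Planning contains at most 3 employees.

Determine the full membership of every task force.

Safety = {Dax, Ivan, Omar, Yara}; Planning = {Dax, Yara}; Research = {Yara}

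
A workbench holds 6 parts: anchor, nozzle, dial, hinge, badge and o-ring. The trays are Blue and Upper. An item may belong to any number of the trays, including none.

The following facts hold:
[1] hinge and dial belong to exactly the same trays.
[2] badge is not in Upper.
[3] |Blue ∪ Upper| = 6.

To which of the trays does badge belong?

From (2): badge ∉ Upper.
Suppose badge ∉ Blue: no assignment then satisfies all the clues, so badge ∈ Blue.

badge: Blue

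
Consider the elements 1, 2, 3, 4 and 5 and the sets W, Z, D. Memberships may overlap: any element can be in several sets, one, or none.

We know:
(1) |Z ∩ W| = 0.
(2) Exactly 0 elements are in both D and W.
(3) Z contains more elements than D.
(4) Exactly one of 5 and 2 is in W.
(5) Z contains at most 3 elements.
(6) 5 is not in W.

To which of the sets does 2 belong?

2: W

From (6): 5 ∉ W.
(4) (exactly one): 2 ∈ W.
Suppose 2 ∈ Z: no assignment then satisfies all the clues, so 2 ∉ Z.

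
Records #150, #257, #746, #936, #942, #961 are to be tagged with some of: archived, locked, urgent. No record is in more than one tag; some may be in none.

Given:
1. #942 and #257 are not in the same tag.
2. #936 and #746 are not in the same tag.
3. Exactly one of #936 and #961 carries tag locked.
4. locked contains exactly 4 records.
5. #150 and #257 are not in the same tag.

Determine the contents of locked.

locked = {#150, #746, #942, #961}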